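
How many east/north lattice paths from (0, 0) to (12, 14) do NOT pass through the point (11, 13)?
Number of paths = 4665412

Total paths from (0, 0) to (12, 14): C(26, 12) = 9657700. Paths through (11, 13): (paths (0, 0) → (11, 13)) × (paths (11, 13) → (12, 14)) = C(24, 11) · C(2, 1) = 2496144 · 2 = 4992288. Avoidance count = 9657700 − 4992288 = 4665412.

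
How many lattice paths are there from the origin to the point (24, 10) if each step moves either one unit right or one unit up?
Number of paths = 131128140

A monotone lattice path from (0, 0) to (24, 10) consists of 24 east steps and 10 north steps in some order, so it is determined by which 24 of the 34 steps are east. The count is C(34, 24) = 131128140.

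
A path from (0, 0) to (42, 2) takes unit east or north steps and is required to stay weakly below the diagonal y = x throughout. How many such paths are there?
Number of paths = 902

By the reflection principle (André's argument), the number of monotone paths to (42, 2) with n ≤ m that never go above y = x is C(44, 42) − C(44, 43) = 946 − 44 = 902.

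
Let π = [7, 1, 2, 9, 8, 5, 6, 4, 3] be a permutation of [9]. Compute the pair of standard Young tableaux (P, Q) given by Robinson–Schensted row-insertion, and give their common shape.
P = [1, 2, 3, 6] / [4, 8] / [5] / [7] / [9];  Q = [1, 3, 4, 7] / [2, 5] / [6] / [8] / [9];  common shape = (4, 2, 1, 1, 1)

Row-insert the values π_1, π_2, … into P one at a time, bumping the leftmost entry strictly greater than the inserted value down to the next row. The recording tableau Q records, in position (i, j), the step at which that cell was added to P.
  Insert 7 (step 1): P = [7];  Q = [1]
  Insert 1 (step 2): P = [1] / [7];  Q = [1] / [2]
  Insert 2 (step 3): P = [1, 2] / [7];  Q = [1, 3] / [2]
  Insert 9 (step 4): P = [1, 2, 9] / [7];  Q = [1, 3, 4] / [2]
  Insert 8 (step 5): P = [1, 2, 8] / [7, 9];  Q = [1, 3, 4] / [2, 5]
  Insert 5 (step 6): P = [1, 2, 5] / [7, 8] / [9];  Q = [1, 3, 4] / [2, 5] / [6]
  Insert 6 (step 7): P = [1, 2, 5, 6] / [7, 8] / [9];  Q = [1, 3, 4, 7] / [2, 5] / [6]
  Insert 4 (step 8): P = [1, 2, 4, 6] / [5, 8] / [7] / [9];  Q = [1, 3, 4, 7] / [2, 5] / [6] / [8]
  Insert 3 (step 9): P = [1, 2, 3, 6] / [4, 8] / [5] / [7] / [9];  Q = [1, 3, 4, 7] / [2, 5] / [6] / [8] / [9]
Final shape: (4, 2, 1, 1, 1).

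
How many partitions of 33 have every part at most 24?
p(33, parts ≤ 24) = 10076

Use the recurrence p(n, m) = p(n, m−1) + p(n−m, m): either the largest part is < m (count p(n, m−1)) or the largest part is exactly m (remove one copy of m, count p(n−m, m)). With p(0, ·) = 1 this gives p(33, parts ≤ 24) = 10076. (By conjugating Young diagrams, this also counts partitions of 33 into at most 24 parts.)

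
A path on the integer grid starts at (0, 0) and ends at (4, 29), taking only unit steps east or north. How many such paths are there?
Number of paths = 40920

A monotone lattice path from (0, 0) to (4, 29) consists of 4 east steps and 29 north steps in some order, so it is determined by which 4 of the 33 steps are east. The count is C(33, 4) = 40920.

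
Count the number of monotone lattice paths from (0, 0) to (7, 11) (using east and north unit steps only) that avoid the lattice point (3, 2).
Number of paths = 24674

Total paths from (0, 0) to (7, 11): C(18, 7) = 31824. Paths through (3, 2): (paths (0, 0) → (3, 2)) × (paths (3, 2) → (7, 11)) = C(5, 3) · C(13, 4) = 10 · 715 = 7150. Avoidance count = 31824 − 7150 = 24674.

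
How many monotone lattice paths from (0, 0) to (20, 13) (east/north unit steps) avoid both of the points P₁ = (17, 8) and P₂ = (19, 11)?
Number of paths = 381163590

Inclusion–exclusion. Total paths: C(33, 20) = 573166440. Through P₁: C(25, 17)·C(8, 3) = 60568200. Through P₂: C(30, 19)·C(3, 1) = 163881900. Since P₁ is strictly southwest of P₂, a monotone path through both must visit P₁ then P₂; paths through both = C(25, 17)·C(5, 2)·C(3, 1) = 32447250. Avoid both = 573166440 − 60568200 − 163881900 + 32447250 = 381163590.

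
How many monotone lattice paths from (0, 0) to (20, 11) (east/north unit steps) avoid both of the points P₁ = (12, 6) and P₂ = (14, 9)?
Number of paths = 43097047

Inclusion–exclusion. Total paths: C(31, 20) = 84672315. Through P₁: C(18, 12)·C(13, 8) = 23891868. Through P₂: C(23, 14)·C(8, 6) = 22881320. Since P₁ is strictly southwest of P₂, a monotone path through both must visit P₁ then P₂; paths through both = C(18, 12)·C(5, 2)·C(8, 6) = 5197920. Avoid both = 84672315 − 23891868 − 22881320 + 5197920 = 43097047.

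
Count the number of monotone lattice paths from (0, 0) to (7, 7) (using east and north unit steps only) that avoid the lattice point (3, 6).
Number of paths = 3012

Total paths from (0, 0) to (7, 7): C(14, 7) = 3432. Paths through (3, 6): (paths (0, 0) → (3, 6)) × (paths (3, 6) → (7, 7)) = C(9, 3) · C(5, 4) = 84 · 5 = 420. Avoidance count = 3432 − 420 = 3012.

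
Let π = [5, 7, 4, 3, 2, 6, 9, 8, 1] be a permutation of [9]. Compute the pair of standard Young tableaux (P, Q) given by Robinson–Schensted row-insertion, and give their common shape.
P = [1, 6, 8] / [2, 7, 9] / [3] / [4] / [5];  Q = [1, 2, 7] / [3, 6, 8] / [4] / [5] / [9];  common shape = (3, 3, 1, 1, 1)

Row-insert the values π_1, π_2, … into P one at a time, bumping the leftmost entry strictly greater than the inserted value down to the next row. The recording tableau Q records, in position (i, j), the step at which that cell was added to P.
  Insert 5 (step 1): P = [5];  Q = [1]
  Insert 7 (step 2): P = [5, 7];  Q = [1, 2]
  Insert 4 (step 3): P = [4, 7] / [5];  Q = [1, 2] / [3]
  Insert 3 (step 4): P = [3, 7] / [4] / [5];  Q = [1, 2] / [3] / [4]
  Insert 2 (step 5): P = [2, 7] / [3] / [4] / [5];  Q = [1, 2] / [3] / [4] / [5]
  Insert 6 (step 6): P = [2, 6] / [3, 7] / [4] / [5];  Q = [1, 2] / [3, 6] / [4] / [5]
  Insert 9 (step 7): P = [2, 6, 9] / [3, 7] / [4] / [5];  Q = [1, 2, 7] / [3, 6] / [4] / [5]
  Insert 8 (step 8): P = [2, 6, 8] / [3, 7, 9] / [4] / [5];  Q = [1, 2, 7] / [3, 6, 8] / [4] / [5]
  Insert 1 (step 9): P = [1, 6, 8] / [2, 7, 9] / [3] / [4] / [5];  Q = [1, 2, 7] / [3, 6, 8] / [4] / [5] / [9]
Final shape: (3, 3, 1, 1, 1).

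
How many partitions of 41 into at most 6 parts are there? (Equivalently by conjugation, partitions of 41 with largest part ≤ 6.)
p(41, parts ≤ 6) = 4070

Use the recurrence p(n, m) = p(n, m−1) + p(n−m, m): either the largest part is < m (count p(n, m−1)) or the largest part is exactly m (remove one copy of m, count p(n−m, m)). With p(0, ·) = 1 this gives p(41, parts ≤ 6) = 4070. (By conjugating Young diagrams, this also counts partitions of 41 into at most 6 parts.)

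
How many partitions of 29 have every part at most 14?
p(29, parts ≤ 14) = 4057

Use the recurrence p(n, m) = p(n, m−1) + p(n−m, m): either the largest part is < m (count p(n, m−1)) or the largest part is exactly m (remove one copy of m, count p(n−m, m)). With p(0, ·) = 1 this gives p(29, parts ≤ 14) = 4057. (By conjugating Young diagrams, this also counts partitions of 29 into at most 14 parts.)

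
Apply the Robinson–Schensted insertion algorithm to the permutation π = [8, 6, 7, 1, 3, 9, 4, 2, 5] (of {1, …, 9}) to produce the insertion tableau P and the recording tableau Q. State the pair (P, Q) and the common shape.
P = [1, 2, 4, 5] / [3, 7, 9] / [6] / [8];  Q = [1, 3, 6, 9] / [2, 5, 7] / [4] / [8];  common shape = (4, 3, 1, 1)

Row-insert the values π_1, π_2, … into P one at a time, bumping the leftmost entry strictly greater than the inserted value down to the next row. The recording tableau Q records, in position (i, j), the step at which that cell was added to P.
  Insert 8 (step 1): P = [8];  Q = [1]
  Insert 6 (step 2): P = [6] / [8];  Q = [1] / [2]
  Insert 7 (step 3): P = [6, 7] / [8];  Q = [1, 3] / [2]
  Insert 1 (step 4): P = [1, 7] / [6] / [8];  Q = [1, 3] / [2] / [4]
  Insert 3 (step 5): P = [1, 3] / [6, 7] / [8];  Q = [1, 3] / [2, 5] / [4]
  Insert 9 (step 6): P = [1, 3, 9] / [6, 7] / [8];  Q = [1, 3, 6] / [2, 5] / [4]
  Insert 4 (step 7): P = [1, 3, 4] / [6, 7, 9] / [8];  Q = [1, 3, 6] / [2, 5, 7] / [4]
  Insert 2 (step 8): P = [1, 2, 4] / [3, 7, 9] / [6] / [8];  Q = [1, 3, 6] / [2, 5, 7] / [4] / [8]
  Insert 5 (step 9): P = [1, 2, 4, 5] / [3, 7, 9] / [6] / [8];  Q = [1, 3, 6, 9] / [2, 5, 7] / [4] / [8]
Final shape: (4, 3, 1, 1).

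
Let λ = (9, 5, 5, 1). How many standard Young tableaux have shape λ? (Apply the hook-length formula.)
# SYT of shape (9, 5, 5, 1) = 13856700

Hook-length formula: f^λ = n! / Π hook(c), product over all cells c of the Young diagram. For λ = (9, 5, 5, 1), n = 20 boxes. Hook lengths by row (left-to-right, top-to-bottom): [12, 10, 9, 8, 7, 4, 3, 2, 1]; [7, 5, 4, 3, 2]; [6, 4, 3, 2, 1]; [1]. Product of hooks = 175575859200. So f^λ = 20! / 175575859200 = 2432902008176640000 / 175575859200 = 13856700.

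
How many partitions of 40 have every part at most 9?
p(40, parts ≤ 9) = 13338

Use the recurrence p(n, m) = p(n, m−1) + p(n−m, m): either the largest part is < m (count p(n, m−1)) or the largest part is exactly m (remove one copy of m, count p(n−m, m)). With p(0, ·) = 1 this gives p(40, parts ≤ 9) = 13338. (By conjugating Young diagrams, this also counts partitions of 40 into at most 9 parts.)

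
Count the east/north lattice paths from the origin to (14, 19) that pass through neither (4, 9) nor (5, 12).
Number of paths = 648636340

Inclusion–exclusion. Total paths: C(33, 14) = 818809200. Through P₁: C(13, 4)·C(20, 10) = 132100540. Through P₂: C(17, 5)·C(16, 9) = 70790720. Since P₁ is strictly southwest of P₂, a monotone path through both must visit P₁ then P₂; paths through both = C(13, 4)·C(4, 1)·C(16, 9) = 32718400. Avoid both = 818809200 − 132100540 − 70790720 + 32718400 = 648636340.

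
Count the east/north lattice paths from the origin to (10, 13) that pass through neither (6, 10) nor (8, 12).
Number of paths = 630020

Inclusion–exclusion. Total paths: C(23, 10) = 1144066. Through P₁: C(16, 6)·C(7, 4) = 280280. Through P₂: C(20, 8)·C(3, 2) = 377910. Since P₁ is strictly southwest of P₂, a monotone path through both must visit P₁ then P₂; paths through both = C(16, 6)·C(4, 2)·C(3, 2) = 144144. Avoid both = 1144066 − 280280 − 377910 + 144144 = 630020.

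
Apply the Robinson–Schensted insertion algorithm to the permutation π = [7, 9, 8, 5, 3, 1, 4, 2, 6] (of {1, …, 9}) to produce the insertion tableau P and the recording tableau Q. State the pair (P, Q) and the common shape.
P = [1, 2, 6] / [3, 4] / [5, 8] / [7] / [9];  Q = [1, 2, 9] / [3, 7] / [4, 8] / [5] / [6];  common shape = (3, 2, 2, 1, 1)

Row-insert the values π_1, π_2, … into P one at a time, bumping the leftmost entry strictly greater than the inserted value down to the next row. The recording tableau Q records, in position (i, j), the step at which that cell was added to P.
  Insert 7 (step 1): P = [7];  Q = [1]
  Insert 9 (step 2): P = [7, 9];  Q = [1, 2]
  Insert 8 (step 3): P = [7, 8] / [9];  Q = [1, 2] / [3]
  Insert 5 (step 4): P = [5, 8] / [7] / [9];  Q = [1, 2] / [3] / [4]
  Insert 3 (step 5): P = [3, 8] / [5] / [7] / [9];  Q = [1, 2] / [3] / [4] / [5]
  Insert 1 (step 6): P = [1, 8] / [3] / [5] / [7] / [9];  Q = [1, 2] / [3] / [4] / [5] / [6]
  Insert 4 (step 7): P = [1, 4] / [3, 8] / [5] / [7] / [9];  Q = [1, 2] / [3, 7] / [4] / [5] / [6]
  Insert 2 (step 8): P = [1, 2] / [3, 4] / [5, 8] / [7] / [9];  Q = [1, 2] / [3, 7] / [4, 8] / [5] / [6]
  Insert 6 (step 9): P = [1, 2, 6] / [3, 4] / [5, 8] / [7] / [9];  Q = [1, 2, 9] / [3, 7] / [4, 8] / [5] / [6]
Final shape: (3, 2, 2, 1, 1).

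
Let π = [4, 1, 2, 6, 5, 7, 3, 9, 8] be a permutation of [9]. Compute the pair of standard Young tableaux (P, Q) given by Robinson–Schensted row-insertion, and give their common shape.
P = [1, 2, 3, 7, 8] / [4, 5, 9] / [6];  Q = [1, 3, 4, 6, 8] / [2, 5, 9] / [7];  common shape = (5, 3, 1)

Row-insert the values π_1, π_2, … into P one at a time, bumping the leftmost entry strictly greater than the inserted value down to the next row. The recording tableau Q records, in position (i, j), the step at which that cell was added to P.
  Insert 4 (step 1): P = [4];  Q = [1]
  Insert 1 (step 2): P = [1] / [4];  Q = [1] / [2]
  Insert 2 (step 3): P = [1, 2] / [4];  Q = [1, 3] / [2]
  Insert 6 (step 4): P = [1, 2, 6] / [4];  Q = [1, 3, 4] / [2]
  Insert 5 (step 5): P = [1, 2, 5] / [4, 6];  Q = [1, 3, 4] / [2, 5]
  Insert 7 (step 6): P = [1, 2, 5, 7] / [4, 6];  Q = [1, 3, 4, 6] / [2, 5]
  Insert 3 (step 7): P = [1, 2, 3, 7] / [4, 5] / [6];  Q = [1, 3, 4, 6] / [2, 5] / [7]
  Insert 9 (step 8): P = [1, 2, 3, 7, 9] / [4, 5] / [6];  Q = [1, 3, 4, 6, 8] / [2, 5] / [7]
  Insert 8 (step 9): P = [1, 2, 3, 7, 8] / [4, 5, 9] / [6];  Q = [1, 3, 4, 6, 8] / [2, 5, 9] / [7]
Final shape: (5, 3, 1).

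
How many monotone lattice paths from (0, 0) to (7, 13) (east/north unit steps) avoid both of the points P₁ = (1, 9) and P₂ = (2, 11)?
Number of paths = 74412

Inclusion–exclusion. Total paths: C(20, 7) = 77520. Through P₁: C(10, 1)·C(10, 6) = 2100. Through P₂: C(13, 2)·C(7, 5) = 1638. Since P₁ is strictly southwest of P₂, a monotone path through both must visit P₁ then P₂; paths through both = C(10, 1)·C(3, 1)·C(7, 5) = 630. Avoid both = 77520 − 2100 − 1638 + 630 = 74412.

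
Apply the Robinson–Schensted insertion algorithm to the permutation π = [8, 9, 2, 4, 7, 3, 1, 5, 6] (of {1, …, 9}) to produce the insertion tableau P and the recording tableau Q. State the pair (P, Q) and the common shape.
P = [1, 3, 5, 6] / [2, 7] / [4, 9] / [8];  Q = [1, 2, 5, 9] / [3, 4] / [6, 8] / [7];  common shape = (4, 2, 2, 1)

Row-insert the values π_1, π_2, … into P one at a time, bumping the leftmost entry strictly greater than the inserted value down to the next row. The recording tableau Q records, in position (i, j), the step at which that cell was added to P.
  Insert 8 (step 1): P = [8];  Q = [1]
  Insert 9 (step 2): P = [8, 9];  Q = [1, 2]
  Insert 2 (step 3): P = [2, 9] / [8];  Q = [1, 2] / [3]
  Insert 4 (step 4): P = [2, 4] / [8, 9];  Q = [1, 2] / [3, 4]
  Insert 7 (step 5): P = [2, 4, 7] / [8, 9];  Q = [1, 2, 5] / [3, 4]
  Insert 3 (step 6): P = [2, 3, 7] / [4, 9] / [8];  Q = [1, 2, 5] / [3, 4] / [6]
  Insert 1 (step 7): P = [1, 3, 7] / [2, 9] / [4] / [8];  Q = [1, 2, 5] / [3, 4] / [6] / [7]
  Insert 5 (step 8): P = [1, 3, 5] / [2, 7] / [4, 9] / [8];  Q = [1, 2, 5] / [3, 4] / [6, 8] / [7]
  Insert 6 (step 9): P = [1, 3, 5, 6] / [2, 7] / [4, 9] / [8];  Q = [1, 2, 5, 9] / [3, 4] / [6, 8] / [7]
Final shape: (4, 2, 2, 1).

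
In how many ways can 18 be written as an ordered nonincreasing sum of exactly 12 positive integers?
p(18, 12 parts) = 11

Partitions of n into exactly k parts are in bijection with partitions of n − k into at most k parts (subtract 1 from each part). So p(18, exactly 12) = p(6, parts ≤ 12). Computing via the recurrence p(m, j) = p(m, j−1) + p(m−j, j) gives 11.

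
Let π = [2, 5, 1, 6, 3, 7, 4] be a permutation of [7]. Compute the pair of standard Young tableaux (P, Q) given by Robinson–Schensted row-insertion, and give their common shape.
P = [1, 3, 4, 7] / [2, 5, 6];  Q = [1, 2, 4, 6] / [3, 5, 7];  common shape = (4, 3)

Row-insert the values π_1, π_2, … into P one at a time, bumping the leftmost entry strictly greater than the inserted value down to the next row. The recording tableau Q records, in position (i, j), the step at which that cell was added to P.
  Insert 2 (step 1): P = [2];  Q = [1]
  Insert 5 (step 2): P = [2, 5];  Q = [1, 2]
  Insert 1 (step 3): P = [1, 5] / [2];  Q = [1, 2] / [3]
  Insert 6 (step 4): P = [1, 5, 6] / [2];  Q = [1, 2, 4] / [3]
  Insert 3 (step 5): P = [1, 3, 6] / [2, 5];  Q = [1, 2, 4] / [3, 5]
  Insert 7 (step 6): P = [1, 3, 6, 7] / [2, 5];  Q = [1, 2, 4, 6] / [3, 5]
  Insert 4 (step 7): P = [1, 3, 4, 7] / [2, 5, 6];  Q = [1, 2, 4, 6] / [3, 5, 7]
Final shape: (4, 3).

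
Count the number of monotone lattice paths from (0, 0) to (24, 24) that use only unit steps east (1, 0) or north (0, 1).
Number of paths = 32247603683100

A monotone lattice path from (0, 0) to (24, 24) consists of 24 east steps and 24 north steps in some order, so it is determined by which 24 of the 48 steps are east. The count is C(48, 24) = 32247603683100.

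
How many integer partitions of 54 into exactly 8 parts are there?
p(54, 8 parts) = 19805

Partitions of n into exactly k parts are in bijection with partitions of n − k into at most k parts (subtract 1 from each part). So p(54, exactly 8) = p(46, parts ≤ 8). Computing via the recurrence p(m, j) = p(m, j−1) + p(m−j, j) gives 19805.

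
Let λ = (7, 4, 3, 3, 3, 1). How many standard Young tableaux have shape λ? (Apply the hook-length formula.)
# SYT of shape (7, 4, 3, 3, 3, 1) = 380227848

Hook-length formula: f^λ = n! / Π hook(c), product over all cells c of the Young diagram. For λ = (7, 4, 3, 3, 3, 1), n = 21 boxes. Hook lengths by row (left-to-right, top-to-bottom): [12, 10, 9, 5, 3, 2, 1]; [8, 6, 5, 1]; [6, 4, 3]; [5, 3, 2]; [4, 2, 1]; [1]. Product of hooks = 134369280000. So f^λ = 21! / 134369280000 = 51090942171709440000 / 134369280000 = 380227848.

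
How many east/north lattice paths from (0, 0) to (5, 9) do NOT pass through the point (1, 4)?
Number of paths = 1372

Total paths from (0, 0) to (5, 9): C(14, 5) = 2002. Paths through (1, 4): (paths (0, 0) → (1, 4)) × (paths (1, 4) → (5, 9)) = C(5, 1) · C(9, 4) = 5 · 126 = 630. Avoidance count = 2002 − 630 = 1372.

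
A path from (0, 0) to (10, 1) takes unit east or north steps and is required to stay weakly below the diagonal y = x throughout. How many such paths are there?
Number of paths = 10

By the reflection principle (André's argument), the number of monotone paths to (10, 1) with n ≤ m that never go above y = x is C(11, 10) − C(11, 11) = 11 − 1 = 10.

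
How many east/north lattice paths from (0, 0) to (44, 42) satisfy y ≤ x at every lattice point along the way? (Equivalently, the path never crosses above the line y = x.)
Number of paths = 432446640387911341427340

By the reflection principle (André's argument), the number of monotone paths to (44, 42) with n ≤ m that never go above y = x is C(86, 44) − C(86, 45) = 6486699605818670121410100 − 6054252965430758779982760 = 432446640387911341427340.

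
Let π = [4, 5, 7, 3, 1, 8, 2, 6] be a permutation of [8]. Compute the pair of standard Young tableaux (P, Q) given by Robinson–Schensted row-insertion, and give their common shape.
P = [1, 2, 6, 8] / [3, 5, 7] / [4];  Q = [1, 2, 3, 6] / [4, 7, 8] / [5];  common shape = (4, 3, 1)

Row-insert the values π_1, π_2, … into P one at a time, bumping the leftmost entry strictly greater than the inserted value down to the next row. The recording tableau Q records, in position (i, j), the step at which that cell was added to P.
  Insert 4 (step 1): P = [4];  Q = [1]
  Insert 5 (step 2): P = [4, 5];  Q = [1, 2]
  Insert 7 (step 3): P = [4, 5, 7];  Q = [1, 2, 3]
  Insert 3 (step 4): P = [3, 5, 7] / [4];  Q = [1, 2, 3] / [4]
  Insert 1 (step 5): P = [1, 5, 7] / [3] / [4];  Q = [1, 2, 3] / [4] / [5]
  Insert 8 (step 6): P = [1, 5, 7, 8] / [3] / [4];  Q = [1, 2, 3, 6] / [4] / [5]
  Insert 2 (step 7): P = [1, 2, 7, 8] / [3, 5] / [4];  Q = [1, 2, 3, 6] / [4, 7] / [5]
  Insert 6 (step 8): P = [1, 2, 6, 8] / [3, 5, 7] / [4];  Q = [1, 2, 3, 6] / [4, 7, 8] / [5]
Final shape: (4, 3, 1).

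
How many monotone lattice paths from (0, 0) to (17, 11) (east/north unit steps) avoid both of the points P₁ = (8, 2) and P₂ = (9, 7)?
Number of paths = 13757130

Inclusion–exclusion. Total paths: C(28, 17) = 21474180. Through P₁: C(10, 8)·C(18, 9) = 2187900. Through P₂: C(16, 9)·C(12, 8) = 5662800. Since P₁ is strictly southwest of P₂, a monotone path through both must visit P₁ then P₂; paths through both = C(10, 8)·C(6, 1)·C(12, 8) = 133650. Avoid both = 21474180 − 2187900 − 5662800 + 133650 = 13757130.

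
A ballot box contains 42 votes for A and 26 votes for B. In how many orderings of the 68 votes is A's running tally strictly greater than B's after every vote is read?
Strict-lead orderings = 1029844687002892992

Total orderings of the 68 votes with 42 for A: C(68, 42) = 4376839919762295216. By the Bertrand ballot formula (Cycle Lemma / reflection principle), the number of orderings in which A is strictly ahead of B throughout is (p − q)/(p + q) · C(p + q, p) = (42 − 26)/(42 + 26) · 4376839919762295216 = 1029844687002892992.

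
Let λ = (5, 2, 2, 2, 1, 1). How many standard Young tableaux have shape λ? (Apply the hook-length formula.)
# SYT of shape (5, 2, 2, 2, 1, 1) = 10296

Hook-length formula: f^λ = n! / Π hook(c), product over all cells c of the Young diagram. For λ = (5, 2, 2, 2, 1, 1), n = 13 boxes. Hook lengths by row (left-to-right, top-to-bottom): [10, 7, 3, 2, 1]; [6, 3]; [5, 2]; [4, 1]; [2]; [1]. Product of hooks = 604800. So f^λ = 13! / 604800 = 6227020800 / 604800 = 10296.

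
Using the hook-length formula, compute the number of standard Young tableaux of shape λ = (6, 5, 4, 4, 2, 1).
# SYT of shape (6, 5, 4, 4, 2, 1) = 2364876800

Hook-length formula: f^λ = n! / Π hook(c), product over all cells c of the Young diagram. For λ = (6, 5, 4, 4, 2, 1), n = 22 boxes. Hook lengths by row (left-to-right, top-to-bottom): [11, 9, 7, 6, 3, 1]; [9, 7, 5, 4, 1]; [7, 5, 3, 2]; [6, 4, 2, 1]; [3, 1]; [1]. Product of hooks = 475289337600. So f^λ = 22! / 475289337600 = 1124000727777607680000 / 475289337600 = 2364876800.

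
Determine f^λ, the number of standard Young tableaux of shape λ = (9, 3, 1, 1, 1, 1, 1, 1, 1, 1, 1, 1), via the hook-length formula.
# SYT of shape (9, 3, 1, 1, 1, 1, 1, 1, 1, 1, 1, 1) = 11490402

Hook-length formula: f^λ = n! / Π hook(c), product over all cells c of the Young diagram. For λ = (9, 3, 1, 1, 1, 1, 1, 1, 1, 1, 1, 1), n = 22 boxes. Hook lengths by row (left-to-right, top-to-bottom): [20, 9, 8, 6, 5, 4, 3, 2, 1]; [13, 2, 1]; [10]; [9]; [8]; [7]; [6]; [5]; [4]; [3]; [2]; [1]. Product of hooks = 97820835840000. So f^λ = 22! / 97820835840000 = 1124000727777607680000 / 97820835840000 = 11490402.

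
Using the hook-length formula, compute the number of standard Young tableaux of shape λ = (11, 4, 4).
# SYT of shape (11, 4, 4) = 488376

Hook-length formula: f^λ = n! / Π hook(c), product over all cells c of the Young diagram. For λ = (11, 4, 4), n = 19 boxes. Hook lengths by row (left-to-right, top-to-bottom): [13, 12, 11, 10, 7, 6, 5, 4, 3, 2, 1]; [5, 4, 3, 2]; [4, 3, 2, 1]. Product of hooks = 249080832000. So f^λ = 19! / 249080832000 = 121645100408832000 / 249080832000 = 488376.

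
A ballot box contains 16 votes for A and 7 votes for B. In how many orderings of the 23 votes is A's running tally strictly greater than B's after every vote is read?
Strict-lead orderings = 95931

Total orderings of the 23 votes with 16 for A: C(23, 16) = 245157. By the Bertrand ballot formula (Cycle Lemma / reflection principle), the number of orderings in which A is strictly ahead of B throughout is (p − q)/(p + q) · C(p + q, p) = (16 − 7)/(16 + 7) · 245157 = 95931.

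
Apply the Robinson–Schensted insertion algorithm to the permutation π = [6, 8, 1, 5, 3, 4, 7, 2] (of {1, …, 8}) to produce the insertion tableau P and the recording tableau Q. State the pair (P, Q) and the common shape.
P = [1, 2, 4, 7] / [3, 8] / [5] / [6];  Q = [1, 2, 6, 7] / [3, 4] / [5] / [8];  common shape = (4, 2, 1, 1)

Row-insert the values π_1, π_2, … into P one at a time, bumping the leftmost entry strictly greater than the inserted value down to the next row. The recording tableau Q records, in position (i, j), the step at which that cell was added to P.
  Insert 6 (step 1): P = [6];  Q = [1]
  Insert 8 (step 2): P = [6, 8];  Q = [1, 2]
  Insert 1 (step 3): P = [1, 8] / [6];  Q = [1, 2] / [3]
  Insert 5 (step 4): P = [1, 5] / [6, 8];  Q = [1, 2] / [3, 4]
  Insert 3 (step 5): P = [1, 3] / [5, 8] / [6];  Q = [1, 2] / [3, 4] / [5]
  Insert 4 (step 6): P = [1, 3, 4] / [5, 8] / [6];  Q = [1, 2, 6] / [3, 4] / [5]
  Insert 7 (step 7): P = [1, 3, 4, 7] / [5, 8] / [6];  Q = [1, 2, 6, 7] / [3, 4] / [5]
  Insert 2 (step 8): P = [1, 2, 4, 7] / [3, 8] / [5] / [6];  Q = [1, 2, 6, 7] / [3, 4] / [5] / [8]
Final shape: (4, 2, 1, 1).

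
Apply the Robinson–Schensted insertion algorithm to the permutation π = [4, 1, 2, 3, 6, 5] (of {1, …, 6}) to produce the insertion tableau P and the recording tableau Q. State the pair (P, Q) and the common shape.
P = [1, 2, 3, 5] / [4, 6];  Q = [1, 3, 4, 5] / [2, 6];  common shape = (4, 2)

Row-insert the values π_1, π_2, … into P one at a time, bumping the leftmost entry strictly greater than the inserted value down to the next row. The recording tableau Q records, in position (i, j), the step at which that cell was added to P.
  Insert 4 (step 1): P = [4];  Q = [1]
  Insert 1 (step 2): P = [1] / [4];  Q = [1] / [2]
  Insert 2 (step 3): P = [1, 2] / [4];  Q = [1, 3] / [2]
  Insert 3 (step 4): P = [1, 2, 3] / [4];  Q = [1, 3, 4] / [2]
  Insert 6 (step 5): P = [1, 2, 3, 6] / [4];  Q = [1, 3, 4, 5] / [2]
  Insert 5 (step 6): P = [1, 2, 3, 5] / [4, 6];  Q = [1, 3, 4, 5] / [2, 6]
Final shape: (4, 2).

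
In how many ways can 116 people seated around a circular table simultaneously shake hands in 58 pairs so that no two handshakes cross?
C_58 = 104088460289122304033498318812080

These noncrossing handshakes are counted by the Catalan number C_n = (1/(n + 1)) · C(2n, n). For n = 58: C_58 = (1/59) · C(116, 58) = 6141219157058215937976400809912720/59 = 104088460289122304033498318812080.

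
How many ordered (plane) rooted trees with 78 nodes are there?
C_77 = 18793142726809884575211361279087545193250040

These ordered rooted trees are counted by the Catalan number C_n = (1/(n + 1)) · C(2n, n). For n = 77: C_77 = (1/78) · C(154, 77) = 1465865132691170996866486179768828525073503120/78 = 18793142726809884575211361279087545193250040.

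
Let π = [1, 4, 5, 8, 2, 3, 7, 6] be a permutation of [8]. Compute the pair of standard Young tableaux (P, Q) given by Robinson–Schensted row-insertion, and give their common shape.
P = [1, 2, 3, 6] / [4, 5, 7] / [8];  Q = [1, 2, 3, 4] / [5, 6, 7] / [8];  common shape = (4, 3, 1)

Row-insert the values π_1, π_2, … into P one at a time, bumping the leftmost entry strictly greater than the inserted value down to the next row. The recording tableau Q records, in position (i, j), the step at which that cell was added to P.
  Insert 1 (step 1): P = [1];  Q = [1]
  Insert 4 (step 2): P = [1, 4];  Q = [1, 2]
  Insert 5 (step 3): P = [1, 4, 5];  Q = [1, 2, 3]
  Insert 8 (step 4): P = [1, 4, 5, 8];  Q = [1, 2, 3, 4]
  Insert 2 (step 5): P = [1, 2, 5, 8] / [4];  Q = [1, 2, 3, 4] / [5]
  Insert 3 (step 6): P = [1, 2, 3, 8] / [4, 5];  Q = [1, 2, 3, 4] / [5, 6]
  Insert 7 (step 7): P = [1, 2, 3, 7] / [4, 5, 8];  Q = [1, 2, 3, 4] / [5, 6, 7]
  Insert 6 (step 8): P = [1, 2, 3, 6] / [4, 5, 7] / [8];  Q = [1, 2, 3, 4] / [5, 6, 7] / [8]
Final shape: (4, 3, 1).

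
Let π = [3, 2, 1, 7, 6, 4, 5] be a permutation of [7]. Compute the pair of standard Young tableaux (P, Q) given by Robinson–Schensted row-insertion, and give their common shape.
P = [1, 4, 5] / [2, 6] / [3, 7];  Q = [1, 4, 7] / [2, 5] / [3, 6];  common shape = (3, 2, 2)

Row-insert the values π_1, π_2, … into P one at a time, bumping the leftmost entry strictly greater than the inserted value down to the next row. The recording tableau Q records, in position (i, j), the step at which that cell was added to P.
  Insert 3 (step 1): P = [3];  Q = [1]
  Insert 2 (step 2): P = [2] / [3];  Q = [1] / [2]
  Insert 1 (step 3): P = [1] / [2] / [3];  Q = [1] / [2] / [3]
  Insert 7 (step 4): P = [1, 7] / [2] / [3];  Q = [1, 4] / [2] / [3]
  Insert 6 (step 5): P = [1, 6] / [2, 7] / [3];  Q = [1, 4] / [2, 5] / [3]
  Insert 4 (step 6): P = [1, 4] / [2, 6] / [3, 7];  Q = [1, 4] / [2, 5] / [3, 6]
  Insert 5 (step 7): P = [1, 4, 5] / [2, 6] / [3, 7];  Q = [1, 4, 7] / [2, 5] / [3, 6]
Final shape: (3, 2, 2).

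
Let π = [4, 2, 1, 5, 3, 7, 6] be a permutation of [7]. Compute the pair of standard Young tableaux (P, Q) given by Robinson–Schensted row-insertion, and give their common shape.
P = [1, 3, 6] / [2, 5, 7] / [4];  Q = [1, 4, 6] / [2, 5, 7] / [3];  common shape = (3, 3, 1)

Row-insert the values π_1, π_2, … into P one at a time, bumping the leftmost entry strictly greater than the inserted value down to the next row. The recording tableau Q records, in position (i, j), the step at which that cell was added to P.
  Insert 4 (step 1): P = [4];  Q = [1]
  Insert 2 (step 2): P = [2] / [4];  Q = [1] / [2]
  Insert 1 (step 3): P = [1] / [2] / [4];  Q = [1] / [2] / [3]
  Insert 5 (step 4): P = [1, 5] / [2] / [4];  Q = [1, 4] / [2] / [3]
  Insert 3 (step 5): P = [1, 3] / [2, 5] / [4];  Q = [1, 4] / [2, 5] / [3]
  Insert 7 (step 6): P = [1, 3, 7] / [2, 5] / [4];  Q = [1, 4, 6] / [2, 5] / [3]
  Insert 6 (step 7): P = [1, 3, 6] / [2, 5, 7] / [4];  Q = [1, 4, 6] / [2, 5, 7] / [3]
Final shape: (3, 3, 1).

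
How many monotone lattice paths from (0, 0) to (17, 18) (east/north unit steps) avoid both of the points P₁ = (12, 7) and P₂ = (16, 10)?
Number of paths = 4285539471

Inclusion–exclusion. Total paths: C(35, 17) = 4537567650. Through P₁: C(19, 12)·C(16, 5) = 220094784. Through P₂: C(26, 16)·C(9, 1) = 47805615. Since P₁ is strictly southwest of P₂, a monotone path through both must visit P₁ then P₂; paths through both = C(19, 12)·C(7, 4)·C(9, 1) = 15872220. Avoid both = 4537567650 − 220094784 − 47805615 + 15872220 = 4285539471.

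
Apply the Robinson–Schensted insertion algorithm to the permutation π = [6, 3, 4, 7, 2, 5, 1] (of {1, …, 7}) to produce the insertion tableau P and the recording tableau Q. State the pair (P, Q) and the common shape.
P = [1, 4, 5] / [2, 7] / [3] / [6];  Q = [1, 3, 4] / [2, 6] / [5] / [7];  common shape = (3, 2, 1, 1)

Row-insert the values π_1, π_2, … into P one at a time, bumping the leftmost entry strictly greater than the inserted value down to the next row. The recording tableau Q records, in position (i, j), the step at which that cell was added to P.
  Insert 6 (step 1): P = [6];  Q = [1]
  Insert 3 (step 2): P = [3] / [6];  Q = [1] / [2]
  Insert 4 (step 3): P = [3, 4] / [6];  Q = [1, 3] / [2]
  Insert 7 (step 4): P = [3, 4, 7] / [6];  Q = [1, 3, 4] / [2]
  Insert 2 (step 5): P = [2, 4, 7] / [3] / [6];  Q = [1, 3, 4] / [2] / [5]
  Insert 5 (step 6): P = [2, 4, 5] / [3, 7] / [6];  Q = [1, 3, 4] / [2, 6] / [5]
  Insert 1 (step 7): P = [1, 4, 5] / [2, 7] / [3] / [6];  Q = [1, 3, 4] / [2, 6] / [5] / [7]
Final shape: (3, 2, 1, 1).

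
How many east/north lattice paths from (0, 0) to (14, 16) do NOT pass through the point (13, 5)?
Number of paths = 145319859

Total paths from (0, 0) to (14, 16): C(30, 14) = 145422675. Paths through (13, 5): (paths (0, 0) → (13, 5)) × (paths (13, 5) → (14, 16)) = C(18, 13) · C(12, 1) = 8568 · 12 = 102816. Avoidance count = 145422675 − 102816 = 145319859.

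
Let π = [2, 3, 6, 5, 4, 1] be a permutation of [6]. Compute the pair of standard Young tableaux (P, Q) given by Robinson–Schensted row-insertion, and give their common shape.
P = [1, 3, 4] / [2] / [5] / [6];  Q = [1, 2, 3] / [4] / [5] / [6];  common shape = (3, 1, 1, 1)

Row-insert the values π_1, π_2, … into P one at a time, bumping the leftmost entry strictly greater than the inserted value down to the next row. The recording tableau Q records, in position (i, j), the step at which that cell was added to P.
  Insert 2 (step 1): P = [2];  Q = [1]
  Insert 3 (step 2): P = [2, 3];  Q = [1, 2]
  Insert 6 (step 3): P = [2, 3, 6];  Q = [1, 2, 3]
  Insert 5 (step 4): P = [2, 3, 5] / [6];  Q = [1, 2, 3] / [4]
  Insert 4 (step 5): P = [2, 3, 4] / [5] / [6];  Q = [1, 2, 3] / [4] / [5]
  Insert 1 (step 6): P = [1, 3, 4] / [2] / [5] / [6];  Q = [1, 2, 3] / [4] / [5] / [6]
Final shape: (3, 1, 1, 1).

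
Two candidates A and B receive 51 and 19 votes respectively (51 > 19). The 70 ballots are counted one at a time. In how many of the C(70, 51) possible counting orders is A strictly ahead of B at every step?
Strict-lead orderings = 29021329508151552

Total orderings of the 70 votes with 51 for A: C(70, 51) = 63484158299081520. By the Bertrand ballot formula (Cycle Lemma / reflection principle), the number of orderings in which A is strictly ahead of B throughout is (p − q)/(p + q) · C(p + q, p) = (51 − 19)/(51 + 19) · 63484158299081520 = 29021329508151552.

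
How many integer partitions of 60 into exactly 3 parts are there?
p(60, 3 parts) = 300

Partitions of n into exactly k parts are in bijection with partitions of n − k into at most k parts (subtract 1 from each part). So p(60, exactly 3) = p(57, parts ≤ 3). Computing via the recurrence p(m, j) = p(m, j−1) + p(m−j, j) gives 300.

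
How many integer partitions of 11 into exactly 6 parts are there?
p(11, 6 parts) = 7

Partitions of n into exactly k parts ↔ partitions of n − k into at most k parts (subtract 1 from each part). For n = 11, k = 6, the partitions are: 6+1+1+1+1+1, 5+2+1+1+1+1, 4+3+1+1+1+1, 4+2+2+1+1+1, 3+3+2+1+1+1, 3+2+2+2+1+1, 2+2+2+2+2+1. Count = 7.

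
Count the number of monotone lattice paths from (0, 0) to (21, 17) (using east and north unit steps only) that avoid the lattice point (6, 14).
Number of paths = 28749515220

Total paths from (0, 0) to (21, 17): C(38, 21) = 28781143380. Paths through (6, 14): (paths (0, 0) → (6, 14)) × (paths (6, 14) → (21, 17)) = C(20, 6) · C(18, 15) = 38760 · 816 = 31628160. Avoidance count = 28781143380 − 31628160 = 28749515220.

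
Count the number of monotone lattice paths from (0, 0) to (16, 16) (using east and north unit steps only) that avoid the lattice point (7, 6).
Number of paths = 442559742

Total paths from (0, 0) to (16, 16): C(32, 16) = 601080390. Paths through (7, 6): (paths (0, 0) → (7, 6)) × (paths (7, 6) → (16, 16)) = C(13, 7) · C(19, 9) = 1716 · 92378 = 158520648. Avoidance count = 601080390 − 158520648 = 442559742.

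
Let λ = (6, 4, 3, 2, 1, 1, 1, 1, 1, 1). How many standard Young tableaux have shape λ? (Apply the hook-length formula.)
# SYT of shape (6, 4, 3, 2, 1, 1, 1, 1, 1, 1) = 285170886

Hook-length formula: f^λ = n! / Π hook(c), product over all cells c of the Young diagram. For λ = (6, 4, 3, 2, 1, 1, 1, 1, 1, 1), n = 21 boxes. Hook lengths by row (left-to-right, top-to-bottom): [15, 8, 6, 4, 2, 1]; [12, 5, 3, 1]; [10, 3, 1]; [8, 1]; [6]; [5]; [4]; [3]; [2]; [1]. Product of hooks = 179159040000. So f^λ = 21! / 179159040000 = 51090942171709440000 / 179159040000 = 285170886.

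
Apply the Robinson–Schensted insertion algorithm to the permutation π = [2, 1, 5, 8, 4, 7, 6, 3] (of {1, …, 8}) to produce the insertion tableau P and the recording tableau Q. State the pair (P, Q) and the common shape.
P = [1, 3, 6] / [2, 4, 7] / [5] / [8];  Q = [1, 3, 4] / [2, 5, 6] / [7] / [8];  common shape = (3, 3, 1, 1)

Row-insert the values π_1, π_2, … into P one at a time, bumping the leftmost entry strictly greater than the inserted value down to the next row. The recording tableau Q records, in position (i, j), the step at which that cell was added to P.
  Insert 2 (step 1): P = [2];  Q = [1]
  Insert 1 (step 2): P = [1] / [2];  Q = [1] / [2]
  Insert 5 (step 3): P = [1, 5] / [2];  Q = [1, 3] / [2]
  Insert 8 (step 4): P = [1, 5, 8] / [2];  Q = [1, 3, 4] / [2]
  Insert 4 (step 5): P = [1, 4, 8] / [2, 5];  Q = [1, 3, 4] / [2, 5]
  Insert 7 (step 6): P = [1, 4, 7] / [2, 5, 8];  Q = [1, 3, 4] / [2, 5, 6]
  Insert 6 (step 7): P = [1, 4, 6] / [2, 5, 7] / [8];  Q = [1, 3, 4] / [2, 5, 6] / [7]
  Insert 3 (step 8): P = [1, 3, 6] / [2, 4, 7] / [5] / [8];  Q = [1, 3, 4] / [2, 5, 6] / [7] / [8]
Final shape: (3, 3, 1, 1).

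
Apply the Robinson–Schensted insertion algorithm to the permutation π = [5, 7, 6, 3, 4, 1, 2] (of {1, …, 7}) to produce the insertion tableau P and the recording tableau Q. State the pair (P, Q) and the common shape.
P = [1, 2] / [3, 4] / [5, 6] / [7];  Q = [1, 2] / [3, 5] / [4, 7] / [6];  common shape = (2, 2, 2, 1)

Row-insert the values π_1, π_2, … into P one at a time, bumping the leftmost entry strictly greater than the inserted value down to the next row. The recording tableau Q records, in position (i, j), the step at which that cell was added to P.
  Insert 5 (step 1): P = [5];  Q = [1]
  Insert 7 (step 2): P = [5, 7];  Q = [1, 2]
  Insert 6 (step 3): P = [5, 6] / [7];  Q = [1, 2] / [3]
  Insert 3 (step 4): P = [3, 6] / [5] / [7];  Q = [1, 2] / [3] / [4]
  Insert 4 (step 5): P = [3, 4] / [5, 6] / [7];  Q = [1, 2] / [3, 5] / [4]
  Insert 1 (step 6): P = [1, 4] / [3, 6] / [5] / [7];  Q = [1, 2] / [3, 5] / [4] / [6]
  Insert 2 (step 7): P = [1, 2] / [3, 4] / [5, 6] / [7];  Q = [1, 2] / [3, 5] / [4, 7] / [6]
Final shape: (2, 2, 2, 1).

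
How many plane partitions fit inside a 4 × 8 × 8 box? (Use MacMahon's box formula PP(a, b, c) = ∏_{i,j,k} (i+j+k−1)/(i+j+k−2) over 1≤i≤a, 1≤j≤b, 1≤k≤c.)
PP(4, 8, 8) = 15484613937936

Evaluate the triple product over i = 1..4, j = 1..8, k = 1..8. The factors are (2/1) · (3/2) · (4/3) · (5/4) · (6/5) · (7/6) · (8/7) · (9/8) · … (256 factors total). The numerators and denominators telescope so the product is an integer; carrying out the multiplication exactly gives PP(4, 8, 8) = 15484613937936.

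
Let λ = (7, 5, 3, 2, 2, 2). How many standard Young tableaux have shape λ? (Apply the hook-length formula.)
# SYT of shape (7, 5, 3, 2, 2, 2) = 555527700

Hook-length formula: f^λ = n! / Π hook(c), product over all cells c of the Young diagram. For λ = (7, 5, 3, 2, 2, 2), n = 21 boxes. Hook lengths by row (left-to-right, top-to-bottom): [12, 11, 7, 5, 4, 2, 1]; [9, 8, 4, 2, 1]; [6, 5, 1]; [4, 3]; [3, 2]; [2, 1]. Product of hooks = 91968307200. So f^λ = 21! / 91968307200 = 51090942171709440000 / 91968307200 = 555527700.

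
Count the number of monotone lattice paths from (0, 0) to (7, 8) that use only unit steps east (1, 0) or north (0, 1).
Number of paths = 6435

A monotone lattice path from (0, 0) to (7, 8) consists of 7 east steps and 8 north steps in some order, so it is determined by which 7 of the 15 steps are east. The count is C(15, 7) = 6435.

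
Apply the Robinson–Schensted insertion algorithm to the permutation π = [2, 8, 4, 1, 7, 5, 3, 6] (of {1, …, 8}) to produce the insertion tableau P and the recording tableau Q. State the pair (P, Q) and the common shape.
P = [1, 3, 5, 6] / [2, 4] / [7] / [8];  Q = [1, 2, 5, 8] / [3, 6] / [4] / [7];  common shape = (4, 2, 1, 1)

Row-insert the values π_1, π_2, … into P one at a time, bumping the leftmost entry strictly greater than the inserted value down to the next row. The recording tableau Q records, in position (i, j), the step at which that cell was added to P.
  Insert 2 (step 1): P = [2];  Q = [1]
  Insert 8 (step 2): P = [2, 8];  Q = [1, 2]
  Insert 4 (step 3): P = [2, 4] / [8];  Q = [1, 2] / [3]
  Insert 1 (step 4): P = [1, 4] / [2] / [8];  Q = [1, 2] / [3] / [4]
  Insert 7 (step 5): P = [1, 4, 7] / [2] / [8];  Q = [1, 2, 5] / [3] / [4]
  Insert 5 (step 6): P = [1, 4, 5] / [2, 7] / [8];  Q = [1, 2, 5] / [3, 6] / [4]
  Insert 3 (step 7): P = [1, 3, 5] / [2, 4] / [7] / [8];  Q = [1, 2, 5] / [3, 6] / [4] / [7]
  Insert 6 (step 8): P = [1, 3, 5, 6] / [2, 4] / [7] / [8];  Q = [1, 2, 5, 8] / [3, 6] / [4] / [7]
Final shape: (4, 2, 1, 1).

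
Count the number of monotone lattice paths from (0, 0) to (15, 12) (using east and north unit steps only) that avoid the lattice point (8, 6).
Number of paths = 12230712

Total paths from (0, 0) to (15, 12): C(27, 15) = 17383860. Paths through (8, 6): (paths (0, 0) → (8, 6)) × (paths (8, 6) → (15, 12)) = C(14, 8) · C(13, 7) = 3003 · 1716 = 5153148. Avoidance count = 17383860 − 5153148 = 12230712.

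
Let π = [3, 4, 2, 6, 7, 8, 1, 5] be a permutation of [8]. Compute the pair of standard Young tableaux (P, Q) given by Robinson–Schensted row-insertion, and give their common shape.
P = [1, 4, 5, 7, 8] / [2, 6] / [3];  Q = [1, 2, 4, 5, 6] / [3, 8] / [7];  common shape = (5, 2, 1)

Row-insert the values π_1, π_2, … into P one at a time, bumping the leftmost entry strictly greater than the inserted value down to the next row. The recording tableau Q records, in position (i, j), the step at which that cell was added to P.
  Insert 3 (step 1): P = [3];  Q = [1]
  Insert 4 (step 2): P = [3, 4];  Q = [1, 2]
  Insert 2 (step 3): P = [2, 4] / [3];  Q = [1, 2] / [3]
  Insert 6 (step 4): P = [2, 4, 6] / [3];  Q = [1, 2, 4] / [3]
  Insert 7 (step 5): P = [2, 4, 6, 7] / [3];  Q = [1, 2, 4, 5] / [3]
  Insert 8 (step 6): P = [2, 4, 6, 7, 8] / [3];  Q = [1, 2, 4, 5, 6] / [3]
  Insert 1 (step 7): P = [1, 4, 6, 7, 8] / [2] / [3];  Q = [1, 2, 4, 5, 6] / [3] / [7]
  Insert 5 (step 8): P = [1, 4, 5, 7, 8] / [2, 6] / [3];  Q = [1, 2, 4, 5, 6] / [3, 8] / [7]
Final shape: (5, 2, 1).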